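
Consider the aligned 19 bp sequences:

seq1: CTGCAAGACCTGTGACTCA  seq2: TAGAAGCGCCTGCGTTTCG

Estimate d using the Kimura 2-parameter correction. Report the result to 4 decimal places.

1.0595

Of 19 sites, 6 differences are transitions and 4 are transversions, so P = 6/19 ≈ 0.315789 and Q = 4/19 ≈ 0.210526.
Under the Kimura two-parameter model, d = −½ ln(1 − 2P − Q) − ¼ ln(1 − 2Q).
1 − 2P − Q = 0.157896, giving −½ ln(0.157896) = 0.922909.
1 − 2Q = 0.578948, giving −¼ ln(0.578948) = 0.136636.
d = 0.922909 + 0.136636 = 1.059545.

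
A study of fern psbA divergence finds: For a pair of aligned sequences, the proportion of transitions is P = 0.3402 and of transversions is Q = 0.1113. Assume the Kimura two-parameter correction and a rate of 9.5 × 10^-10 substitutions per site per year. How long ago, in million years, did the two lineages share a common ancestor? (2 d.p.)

445.97

Under the Kimura two-parameter model, d = −½ ln(1 − 2P − Q) − ¼ ln(1 − 2Q).
1 − 2P − Q = 0.2083, giving −½ ln(0.2083) = 0.784388.
1 − 2Q = 0.7774, giving −¼ ln(0.7774) = 0.062950.
d = 0.784388 + 0.062950 = 0.847338.
Under a molecular clock d = 2μt, so t = d/(2μ) = 0.847338 / (2 × 9.5 × 10^-10) = 445.97 million years.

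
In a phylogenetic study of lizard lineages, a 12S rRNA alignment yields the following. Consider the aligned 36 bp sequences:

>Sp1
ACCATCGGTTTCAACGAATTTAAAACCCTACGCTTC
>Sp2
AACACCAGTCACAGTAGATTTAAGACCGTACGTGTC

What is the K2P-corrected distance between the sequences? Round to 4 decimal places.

Of 36 sites, 9 differences are transitions and 4 are transversions, so P = 9/36 = 0.25 and Q = 4/36 ≈ 0.111111.
Under the Kimura two-parameter model, d = −½ ln(1 − 2P − Q) − ¼ ln(1 − 2Q).
1 − 2P − Q = 0.388889, giving −½ ln(0.388889) = 0.472231.
1 − 2Q = 0.777778, giving −¼ ln(0.777778) = 0.062829.
d = 0.472231 + 0.062829 = 0.535060.

0.5351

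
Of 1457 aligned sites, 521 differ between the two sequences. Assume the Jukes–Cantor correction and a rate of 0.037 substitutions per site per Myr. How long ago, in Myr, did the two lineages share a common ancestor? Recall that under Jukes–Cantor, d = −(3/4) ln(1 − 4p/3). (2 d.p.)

p = 521/1457 ≈ 0.357584.
d = −(3/4) ln(1 − 4p/3) = −0.75 ln(1 − 0.476779) = −0.75 ln(0.523221)
  = −0.75 × (-0.647751) = 0.485813 substitutions/site.
Under a molecular clock d = 2μt, so t = d/(2μ) = 0.485813 / (2 × 0.037) = 6.57 Myr.

6.57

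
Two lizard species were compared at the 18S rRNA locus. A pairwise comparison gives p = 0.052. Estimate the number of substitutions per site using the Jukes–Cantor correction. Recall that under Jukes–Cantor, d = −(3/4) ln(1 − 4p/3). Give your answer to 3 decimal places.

0.054

d = −(3/4) ln(1 − 4p/3) = −0.75 ln(1 − 0.069333) = −0.75 ln(0.930667)
  = −0.75 × (-0.071854) = 0.053891 substitutions/site.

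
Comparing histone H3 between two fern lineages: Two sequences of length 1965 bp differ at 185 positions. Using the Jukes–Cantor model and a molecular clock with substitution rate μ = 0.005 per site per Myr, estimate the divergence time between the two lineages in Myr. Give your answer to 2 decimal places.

10.06

p = 185/1965 ≈ 0.094148.
d = −(3/4) ln(1 − 4p/3) = −0.75 ln(1 − 0.125531) = −0.75 ln(0.874469)
  = −0.75 × (-0.134138) = 0.100604 substitutions/site.
Under a molecular clock d = 2μt, so t = d/(2μ) = 0.100604 / (2 × 0.005) = 10.06 Myr.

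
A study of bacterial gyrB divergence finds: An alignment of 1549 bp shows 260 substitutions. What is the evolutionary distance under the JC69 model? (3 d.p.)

0.190

p = 260/1549 ≈ 0.16785.
d = −(3/4) ln(1 − 4p/3) = −0.75 ln(1 − 0.2238) = −0.75 ln(0.7762)
  = −0.75 × (-0.253345) = 0.190009 substitutions/site.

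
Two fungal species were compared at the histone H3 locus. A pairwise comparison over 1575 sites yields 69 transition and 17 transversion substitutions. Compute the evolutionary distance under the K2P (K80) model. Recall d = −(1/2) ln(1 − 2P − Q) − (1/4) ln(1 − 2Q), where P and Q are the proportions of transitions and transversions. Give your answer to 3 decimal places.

0.057

P = 69/1575 ≈ 0.04381 and Q = 17/1575 ≈ 0.010794.
Under the Kimura two-parameter model, d = −½ ln(1 − 2P − Q) − ¼ ln(1 − 2Q).
1 − 2P − Q = 0.901586, giving −½ ln(0.901586) = 0.051800.
1 − 2Q = 0.978412, giving −¼ ln(0.978412) = 0.005456.
d = 0.051800 + 0.005456 = 0.057256.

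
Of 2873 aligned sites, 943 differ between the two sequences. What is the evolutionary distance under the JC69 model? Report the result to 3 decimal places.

p = 943/2873 ≈ 0.328228.
d = −(3/4) ln(1 − 4p/3) = −0.75 ln(1 − 0.437637) = −0.75 ln(0.562363)
  = −0.75 × (-0.575608) = 0.431706 substitutions/site.

0.432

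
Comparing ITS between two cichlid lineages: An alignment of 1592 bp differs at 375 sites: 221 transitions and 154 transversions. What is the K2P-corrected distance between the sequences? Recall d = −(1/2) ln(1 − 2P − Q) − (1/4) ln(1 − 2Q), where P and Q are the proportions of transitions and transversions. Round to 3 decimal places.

0.288

P = 221/1592 ≈ 0.138819 and Q = 154/1592 ≈ 0.096734.
Under the Kimura two-parameter model, d = −½ ln(1 − 2P − Q) − ¼ ln(1 − 2Q).
1 − 2P − Q = 0.625628, giving −½ ln(0.625628) = 0.234500.
1 − 2Q = 0.806532, giving −¼ ln(0.806532) = 0.053753.
d = 0.234500 + 0.053753 = 0.288253.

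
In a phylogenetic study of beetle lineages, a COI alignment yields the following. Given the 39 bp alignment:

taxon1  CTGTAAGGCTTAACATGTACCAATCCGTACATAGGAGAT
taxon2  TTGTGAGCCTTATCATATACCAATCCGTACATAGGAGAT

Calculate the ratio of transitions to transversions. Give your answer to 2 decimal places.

Transitions are A↔G and C↔T; transversions are all other mismatches.
Transitions: 3. Transversions: 2.
R = 3/2 = 1.50.

1.50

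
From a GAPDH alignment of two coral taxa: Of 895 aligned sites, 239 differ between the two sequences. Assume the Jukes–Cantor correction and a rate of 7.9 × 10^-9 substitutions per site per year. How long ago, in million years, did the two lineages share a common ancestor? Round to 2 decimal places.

20.89

p = 239/895 ≈ 0.267039.
d = −(3/4) ln(1 − 4p/3) = −0.75 ln(1 − 0.356052) = −0.75 ln(0.643948)
  = −0.75 × (-0.440137) = 0.330103 substitutions/site.
Under a molecular clock d = 2μt, so t = d/(2μ) = 0.330103 / (2 × 7.9 × 10^-9) = 20.89 million years.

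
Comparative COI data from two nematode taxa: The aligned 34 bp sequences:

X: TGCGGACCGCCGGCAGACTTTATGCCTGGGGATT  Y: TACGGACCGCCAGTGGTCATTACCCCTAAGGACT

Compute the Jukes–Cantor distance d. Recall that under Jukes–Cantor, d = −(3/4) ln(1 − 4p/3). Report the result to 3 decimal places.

The sequences differ at 11 of 34 sites, so p = 11/34 ≈ 0.323529.
d = −(3/4) ln(1 − 4p/3) = −0.75 ln(1 − 0.431372) = −0.75 ln(0.568628)
  = −0.75 × (-0.564529) = 0.423397 substitutions/site.

0.423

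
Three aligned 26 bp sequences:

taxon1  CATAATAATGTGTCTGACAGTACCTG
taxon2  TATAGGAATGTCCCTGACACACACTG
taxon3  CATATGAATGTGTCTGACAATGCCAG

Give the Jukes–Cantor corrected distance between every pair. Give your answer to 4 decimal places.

d(taxon1,taxon2) = 0.4643, d(taxon1,taxon3) = 0.2222, d(taxon2,taxon3) = 0.4643

taxon1–taxon2: 9/26 sites differ → p ≈ 0.346154, d = −0.75 ln(1 − 0.461539) = 0.464280 ≈ 0.4643.
taxon1–taxon3: 5/26 sites differ → p ≈ 0.192308, d = −0.75 ln(1 − 0.256411) = 0.222200 ≈ 0.2222.
taxon2–taxon3: 9/26 sites differ → p ≈ 0.346154, d = −0.75 ln(1 − 0.461539) = 0.464280 ≈ 0.4643.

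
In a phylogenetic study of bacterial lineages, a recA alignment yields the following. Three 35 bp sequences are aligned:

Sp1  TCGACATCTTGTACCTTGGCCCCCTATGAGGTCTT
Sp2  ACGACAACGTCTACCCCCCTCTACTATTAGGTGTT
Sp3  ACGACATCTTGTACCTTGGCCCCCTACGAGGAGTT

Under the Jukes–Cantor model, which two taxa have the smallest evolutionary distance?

Sp1 and Sp3

Sp1–Sp2: 13/35 differ, p = 0.371, d = 0.513.
Sp1–Sp3: 4/35 differ, p = 0.114, d = 0.124.
Sp2–Sp3: 13/35 differ, p = 0.371, d = 0.513.
The smallest distance is between Sp1 and Sp3.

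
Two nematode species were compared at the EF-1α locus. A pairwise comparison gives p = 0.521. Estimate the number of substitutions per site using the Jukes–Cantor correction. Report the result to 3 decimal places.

0.890

d = −(3/4) ln(1 − 4p/3) = −0.75 ln(1 − 0.694667) = −0.75 ln(0.305333)
  = −0.75 × (-1.186352) = 0.889764 substitutions/site.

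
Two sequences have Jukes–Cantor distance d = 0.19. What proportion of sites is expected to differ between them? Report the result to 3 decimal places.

p = (3/4)(1 − e^(−4d/3)) = 0.75 × (1 − e^(-0.253333)) = 0.75 × (1 − 0.776209) = 0.167843.

0.168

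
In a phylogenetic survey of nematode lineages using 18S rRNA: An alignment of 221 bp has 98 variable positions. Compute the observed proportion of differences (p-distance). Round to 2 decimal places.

0.44

p = 98/221 = 0.443438… ≈ 0.44 (to 2 d.p.).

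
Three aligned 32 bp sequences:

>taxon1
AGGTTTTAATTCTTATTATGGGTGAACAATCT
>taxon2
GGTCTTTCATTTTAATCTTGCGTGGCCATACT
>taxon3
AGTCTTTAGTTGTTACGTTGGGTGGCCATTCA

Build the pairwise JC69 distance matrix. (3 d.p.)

d(taxon1,taxon2) = 0.585, d(taxon1,taxon3) = 0.460, d(taxon2,taxon3) = 0.404

taxon1–taxon2: 13/32 sites differ → p = 0.40625, d = −0.75 ln(1 − 0.541667) = 0.585119 ≈ 0.585.
taxon1–taxon3: 11/32 sites differ → p = 0.34375, d = −0.75 ln(1 − 0.458333) = 0.459828 ≈ 0.460.
taxon2–taxon3: 10/32 sites differ → p = 0.3125, d = −0.75 ln(1 − 0.416667) = 0.404248 ≈ 0.404.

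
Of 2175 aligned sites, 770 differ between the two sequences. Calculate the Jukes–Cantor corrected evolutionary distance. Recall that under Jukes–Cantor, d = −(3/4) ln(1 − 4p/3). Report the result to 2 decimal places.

p = 770/2175 ≈ 0.354023.
d = −(3/4) ln(1 − 4p/3) = −0.75 ln(1 − 0.472031) = −0.75 ln(0.527969)
  = −0.75 × (-0.638718) = 0.479039 substitutions/site.

0.48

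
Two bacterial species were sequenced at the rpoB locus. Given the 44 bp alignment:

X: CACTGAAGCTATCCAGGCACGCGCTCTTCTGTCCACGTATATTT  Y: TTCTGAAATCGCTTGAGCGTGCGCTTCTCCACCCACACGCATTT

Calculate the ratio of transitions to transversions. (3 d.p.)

Transitions are A↔G and C↔T; transversions are all other mismatches.
Transitions: 21. Transversions: 1.
R = 21/1 = 21.000.

21.000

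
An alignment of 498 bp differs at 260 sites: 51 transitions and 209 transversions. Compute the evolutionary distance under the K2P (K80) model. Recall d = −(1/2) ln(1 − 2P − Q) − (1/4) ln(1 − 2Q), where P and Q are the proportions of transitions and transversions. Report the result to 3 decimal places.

0.947

P = 51/498 ≈ 0.10241 and Q = 209/498 ≈ 0.419679.
Under the Kimura two-parameter model, d = −½ ln(1 − 2P − Q) − ¼ ln(1 − 2Q).
1 − 2P − Q = 0.375501, giving −½ ln(0.375501) = 0.489747.
1 − 2Q = 0.160642, giving −¼ ln(0.160642) = 0.457144.
d = 0.489747 + 0.457144 = 0.946891.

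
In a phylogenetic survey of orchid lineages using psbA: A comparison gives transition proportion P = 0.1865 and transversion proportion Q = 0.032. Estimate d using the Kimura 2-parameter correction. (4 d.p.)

0.2761

Under the Kimura two-parameter model, d = −½ ln(1 − 2P − Q) − ¼ ln(1 − 2Q).
1 − 2P − Q = 0.595, giving −½ ln(0.595) = 0.259597.
1 − 2Q = 0.936, giving −¼ ln(0.936) = 0.016535.
d = 0.259597 + 0.016535 = 0.276132.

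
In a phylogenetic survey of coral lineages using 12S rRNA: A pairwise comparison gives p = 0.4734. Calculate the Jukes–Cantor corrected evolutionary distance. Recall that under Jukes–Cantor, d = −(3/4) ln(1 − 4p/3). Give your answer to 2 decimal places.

d = −(3/4) ln(1 − 4p/3) = −0.75 ln(1 − 0.6312) = −0.75 ln(0.3688)
  = −0.75 × (-0.997501) = 0.748126 substitutions/site.

0.75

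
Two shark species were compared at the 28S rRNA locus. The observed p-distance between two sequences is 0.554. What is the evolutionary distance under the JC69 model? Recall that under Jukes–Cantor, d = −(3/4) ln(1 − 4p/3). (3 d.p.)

d = −(3/4) ln(1 − 4p/3) = −0.75 ln(1 − 0.738667) = −0.75 ln(0.261333)
  = −0.75 × (-1.341960) = 1.006470 substitutions/site.

1.006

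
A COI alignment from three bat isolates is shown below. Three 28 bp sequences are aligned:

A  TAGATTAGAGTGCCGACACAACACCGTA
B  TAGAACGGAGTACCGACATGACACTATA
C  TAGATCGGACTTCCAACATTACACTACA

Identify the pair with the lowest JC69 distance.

B and C

A–B: 8/28 differ, p = 0.286, d = 0.360.
A–C: 10/28 differ, p = 0.357, d = 0.485.
B–C: 6/28 differ, p = 0.214, d = 0.252.
The smallest distance is between B and C.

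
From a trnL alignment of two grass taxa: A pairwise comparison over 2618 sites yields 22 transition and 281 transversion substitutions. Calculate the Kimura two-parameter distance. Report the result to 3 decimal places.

P = 22/2618 ≈ 0.008403 and Q = 281/2618 ≈ 0.107334.
Under the Kimura two-parameter model, d = −½ ln(1 − 2P − Q) − ¼ ln(1 − 2Q).
1 − 2P − Q = 0.87586, giving −½ ln(0.87586) = 0.066275.
1 − 2Q = 0.785332, giving −¼ ln(0.785332) = 0.060412.
d = 0.066275 + 0.060412 = 0.126687.

0.127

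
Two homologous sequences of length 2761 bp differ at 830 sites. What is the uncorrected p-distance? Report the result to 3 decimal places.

p = 830/2761 = 0.300615… ≈ 0.301 (to 3 d.p.).

0.301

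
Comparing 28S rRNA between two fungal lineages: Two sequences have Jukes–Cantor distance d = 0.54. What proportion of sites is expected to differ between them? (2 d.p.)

0.38

p = (3/4)(1 − e^(−4d/3)) = 0.75 × (1 − e^(-0.72)) = 0.75 × (1 − 0.486752) = 0.384936.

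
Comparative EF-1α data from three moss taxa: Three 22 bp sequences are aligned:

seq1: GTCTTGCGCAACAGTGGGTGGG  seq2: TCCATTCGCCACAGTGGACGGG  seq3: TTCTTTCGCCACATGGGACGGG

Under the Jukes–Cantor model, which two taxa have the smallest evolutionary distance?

seq1–seq2: 7/22 differ, p = 0.318, d = 0.414.
seq1–seq3: 7/22 differ, p = 0.318, d = 0.414.
seq2–seq3: 4/22 differ, p = 0.182, d = 0.208.
The smallest distance is between seq2 and seq3.

seq2 and seq3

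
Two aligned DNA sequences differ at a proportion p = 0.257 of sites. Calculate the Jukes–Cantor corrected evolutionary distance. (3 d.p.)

d = −(3/4) ln(1 − 4p/3) = −0.75 ln(1 − 0.342667) = −0.75 ln(0.657333)
  = −0.75 × (-0.419565) = 0.314674 substitutions/site.

0.315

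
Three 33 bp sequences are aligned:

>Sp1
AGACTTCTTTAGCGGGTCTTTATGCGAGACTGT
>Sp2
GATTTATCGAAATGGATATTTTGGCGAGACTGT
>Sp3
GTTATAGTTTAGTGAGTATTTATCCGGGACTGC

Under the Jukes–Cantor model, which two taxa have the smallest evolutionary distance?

Sp1–Sp2: 15/33 differ, p = 0.455, d = 0.699.
Sp1–Sp3: 12/33 differ, p = 0.364, d = 0.497.
Sp2–Sp3: 14/33 differ, p = 0.424, d = 0.625.
The smallest distance is between Sp1 and Sp3.

Sp1 and Sp3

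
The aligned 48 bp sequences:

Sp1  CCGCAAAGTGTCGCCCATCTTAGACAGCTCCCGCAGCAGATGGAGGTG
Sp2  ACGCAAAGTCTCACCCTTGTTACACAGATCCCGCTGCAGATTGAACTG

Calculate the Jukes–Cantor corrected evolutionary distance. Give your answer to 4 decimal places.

The sequences differ at 11 of 48 sites, so p = 11/48 ≈ 0.229167.
d = −(3/4) ln(1 − 4p/3) = −0.75 ln(1 − 0.305556) = −0.75 ln(0.694444)
  = −0.75 × (-0.364644) = 0.273483 substitutions/site.

0.2735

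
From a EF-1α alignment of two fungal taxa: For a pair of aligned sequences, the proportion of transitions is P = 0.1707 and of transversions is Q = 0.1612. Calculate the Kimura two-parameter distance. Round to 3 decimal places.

0.446

Under the Kimura two-parameter model, d = −½ ln(1 − 2P − Q) − ¼ ln(1 − 2Q).
1 − 2P − Q = 0.4974, giving −½ ln(0.4974) = 0.349180.
1 − 2Q = 0.6776, giving −¼ ln(0.6776) = 0.097300.
d = 0.349180 + 0.097300 = 0.446480.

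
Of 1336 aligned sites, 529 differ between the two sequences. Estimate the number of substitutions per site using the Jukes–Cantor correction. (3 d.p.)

p = 529/1336 ≈ 0.395958.
d = −(3/4) ln(1 − 4p/3) = −0.75 ln(1 − 0.527944) = −0.75 ln(0.472056)
  = −0.75 × (-0.750658) = 0.562994 substitutions/site.

0.563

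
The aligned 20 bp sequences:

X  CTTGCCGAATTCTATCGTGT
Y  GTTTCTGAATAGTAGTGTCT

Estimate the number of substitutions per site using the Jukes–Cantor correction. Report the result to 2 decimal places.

0.57

The sequences differ at 8 of 20 sites (1, 4, 6, 11, 12, 15, 16, 19), so p = 8/20 = 0.4.
d = −(3/4) ln(1 − 4p/3) = −0.75 ln(1 − 0.533333) = −0.75 ln(0.466667)
  = −0.75 × (-0.762139) = 0.571604 substitutions/site.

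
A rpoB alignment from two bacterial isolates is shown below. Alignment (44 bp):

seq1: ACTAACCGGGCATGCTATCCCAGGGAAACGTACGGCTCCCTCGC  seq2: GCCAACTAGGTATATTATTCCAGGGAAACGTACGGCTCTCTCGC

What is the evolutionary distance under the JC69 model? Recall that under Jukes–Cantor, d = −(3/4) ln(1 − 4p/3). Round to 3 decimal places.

0.239

The sequences differ at 9 of 44 sites (1, 3, 7, 8, 11, 14, 15, 19, 39), so p = 9/44 ≈ 0.204545.
d = −(3/4) ln(1 − 4p/3) = −0.75 ln(1 − 0.272727) = −0.75 ln(0.727273)
  = −0.75 × (-0.318453) = 0.238840 substitutions/site.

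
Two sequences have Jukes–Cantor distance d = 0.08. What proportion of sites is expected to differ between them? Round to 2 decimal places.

p = (3/4)(1 − e^(−4d/3)) = 0.75 × (1 − e^(-0.106667)) = 0.75 × (1 − 0.898825) = 0.075881.

0.08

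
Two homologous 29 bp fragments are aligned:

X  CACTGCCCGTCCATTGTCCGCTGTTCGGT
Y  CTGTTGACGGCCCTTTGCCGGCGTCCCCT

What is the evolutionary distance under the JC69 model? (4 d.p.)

The sequences differ at 14 of 29 sites, so p = 14/29 ≈ 0.482759.
d = −(3/4) ln(1 − 4p/3) = −0.75 ln(1 − 0.643679) = −0.75 ln(0.356321)
  = −0.75 × (-1.031923) = 0.773942 substitutions/site.

0.7739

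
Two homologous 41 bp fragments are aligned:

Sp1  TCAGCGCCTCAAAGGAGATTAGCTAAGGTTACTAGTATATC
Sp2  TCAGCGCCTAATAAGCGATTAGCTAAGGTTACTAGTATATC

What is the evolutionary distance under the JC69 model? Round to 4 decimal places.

0.1045

The sequences differ at 4 of 41 sites (10, 12, 14, 16), so p = 4/41 ≈ 0.097561.
d = −(3/4) ln(1 − 4p/3) = −0.75 ln(1 − 0.130081) = −0.75 ln(0.869919)
  = −0.75 × (-0.139355) = 0.104516 substitutions/site.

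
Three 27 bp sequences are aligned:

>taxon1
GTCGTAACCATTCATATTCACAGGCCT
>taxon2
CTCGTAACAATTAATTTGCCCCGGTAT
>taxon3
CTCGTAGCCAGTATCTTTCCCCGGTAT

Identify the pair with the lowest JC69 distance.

taxon1–taxon2: 9/27 differ, p = 0.333, d = 0.441.
taxon1–taxon3: 11/27 differ, p = 0.407, d = 0.588.
taxon2–taxon3: 6/27 differ, p = 0.222, d = 0.264.
The smallest distance is between taxon2 and taxon3.

taxon2 and taxon3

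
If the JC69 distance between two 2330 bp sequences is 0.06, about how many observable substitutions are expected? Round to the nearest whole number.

134

Invert JC69: p = (3/4)(1 − e^(−4d/3)) = 0.75 × (1 − e^(-0.08)) = 0.75 × (1 − 0.923116) = 0.057663.
Expected differing sites = pL ≈ 0.057663 × 2330 = 134.35479 ≈ 134.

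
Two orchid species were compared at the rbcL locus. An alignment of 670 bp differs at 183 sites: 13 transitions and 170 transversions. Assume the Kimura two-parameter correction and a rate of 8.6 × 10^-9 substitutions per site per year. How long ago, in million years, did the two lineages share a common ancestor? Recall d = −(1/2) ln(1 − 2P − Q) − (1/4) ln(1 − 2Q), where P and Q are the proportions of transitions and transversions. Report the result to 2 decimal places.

P = 13/670 ≈ 0.019403 and Q = 170/670 ≈ 0.253731.
Under the Kimura two-parameter model, d = −½ ln(1 − 2P − Q) − ¼ ln(1 − 2Q).
1 − 2P − Q = 0.707463, giving −½ ln(0.707463) = 0.173035.
1 − 2Q = 0.492538, giving −¼ ln(0.492538) = 0.177046.
d = 0.173035 + 0.177046 = 0.350081.
Under a molecular clock d = 2μt, so t = d/(2μ) = 0.350081 / (2 × 8.6 × 10^-9) = 20.35 million years.

20.35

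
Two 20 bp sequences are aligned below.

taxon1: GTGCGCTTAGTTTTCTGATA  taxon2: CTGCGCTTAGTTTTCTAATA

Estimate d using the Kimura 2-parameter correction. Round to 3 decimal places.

0.108

Of 20 sites, 1 differences are transitions and 1 are transversions, so P = 1/20 = 0.05 and Q = 1/20 = 0.05.
Under the Kimura two-parameter model, d = −½ ln(1 − 2P − Q) − ¼ ln(1 − 2Q).
1 − 2P − Q = 0.85, giving −½ ln(0.85) = 0.081259.
1 − 2Q = 0.9, giving −¼ ln(0.9) = 0.026340.
d = 0.081259 + 0.026340 = 0.107599.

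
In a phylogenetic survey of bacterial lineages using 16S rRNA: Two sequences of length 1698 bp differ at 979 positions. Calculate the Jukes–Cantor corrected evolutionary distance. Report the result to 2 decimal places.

p = 979/1698 ≈ 0.576561.
d = −(3/4) ln(1 − 4p/3) = −0.75 ln(1 − 0.768748) = −0.75 ln(0.231252)
  = −0.75 × (-1.464247) = 1.098185 substitutions/site.

1.10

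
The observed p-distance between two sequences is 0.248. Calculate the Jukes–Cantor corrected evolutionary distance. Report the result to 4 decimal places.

d = −(3/4) ln(1 − 4p/3) = −0.75 ln(1 − 0.330667) = −0.75 ln(0.669333)
  = −0.75 × (-0.401474) = 0.301106 substitutions/site.

0.3011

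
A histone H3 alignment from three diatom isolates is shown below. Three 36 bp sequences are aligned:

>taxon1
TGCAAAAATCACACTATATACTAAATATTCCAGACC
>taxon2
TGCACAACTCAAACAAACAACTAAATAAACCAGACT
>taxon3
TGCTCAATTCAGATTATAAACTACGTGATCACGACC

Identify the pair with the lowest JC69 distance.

taxon1 and taxon2

taxon1–taxon2: 10/36 differ, p = 0.278, d = 0.347.
taxon1–taxon3: 12/36 differ, p = 0.333, d = 0.441.
taxon2–taxon3: 14/36 differ, p = 0.389, d = 0.548.
The smallest distance is between taxon1 and taxon2.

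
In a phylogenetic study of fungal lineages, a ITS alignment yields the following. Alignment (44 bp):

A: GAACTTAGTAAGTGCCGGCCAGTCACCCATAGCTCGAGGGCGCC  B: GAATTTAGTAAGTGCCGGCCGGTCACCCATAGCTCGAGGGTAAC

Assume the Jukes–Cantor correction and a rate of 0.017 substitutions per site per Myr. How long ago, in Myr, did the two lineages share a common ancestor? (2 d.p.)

The sequences differ at 5 of 44 sites (4, 21, 41, 42, 43), so p = 5/44 ≈ 0.113636.
d = −(3/4) ln(1 − 4p/3) = −0.75 ln(1 − 0.151515) = −0.75 ln(0.848485)
  = −0.75 × (-0.164303) = 0.123227 substitutions/site.
Under a molecular clock d = 2μt, so t = d/(2μ) = 0.123227 / (2 × 0.017) = 3.62 Myr.

3.62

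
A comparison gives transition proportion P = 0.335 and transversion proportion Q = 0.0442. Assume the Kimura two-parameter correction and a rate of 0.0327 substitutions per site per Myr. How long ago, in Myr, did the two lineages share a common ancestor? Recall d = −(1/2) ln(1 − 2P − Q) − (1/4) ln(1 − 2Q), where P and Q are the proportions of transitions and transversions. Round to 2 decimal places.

9.93

Under the Kimura two-parameter model, d = −½ ln(1 − 2P − Q) − ¼ ln(1 − 2Q).
1 − 2P − Q = 0.2858, giving −½ ln(0.2858) = 0.626232.
1 − 2Q = 0.9116, giving −¼ ln(0.9116) = 0.023138.
d = 0.626232 + 0.023138 = 0.649370.
Under a molecular clock d = 2μt, so t = d/(2μ) = 0.649370 / (2 × 0.0327) = 9.93 Myr.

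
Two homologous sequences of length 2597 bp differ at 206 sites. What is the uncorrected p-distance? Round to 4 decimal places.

0.0793

p = 206/2597 = 0.079322… ≈ 0.0793 (to 4 d.p.).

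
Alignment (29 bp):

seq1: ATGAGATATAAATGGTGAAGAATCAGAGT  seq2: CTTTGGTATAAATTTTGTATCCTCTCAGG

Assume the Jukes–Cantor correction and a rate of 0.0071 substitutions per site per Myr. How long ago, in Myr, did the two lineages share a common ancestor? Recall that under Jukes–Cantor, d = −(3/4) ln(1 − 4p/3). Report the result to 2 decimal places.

The sequences differ at 13 of 29 sites, so p = 13/29 ≈ 0.448276.
d = −(3/4) ln(1 − 4p/3) = −0.75 ln(1 − 0.597701) = −0.75 ln(0.402299)
  = −0.75 × (-0.910560) = 0.682920 substitutions/site.
Under a molecular clock d = 2μt, so t = d/(2μ) = 0.682920 / (2 × 0.0071) = 48.09 Myr.

48.09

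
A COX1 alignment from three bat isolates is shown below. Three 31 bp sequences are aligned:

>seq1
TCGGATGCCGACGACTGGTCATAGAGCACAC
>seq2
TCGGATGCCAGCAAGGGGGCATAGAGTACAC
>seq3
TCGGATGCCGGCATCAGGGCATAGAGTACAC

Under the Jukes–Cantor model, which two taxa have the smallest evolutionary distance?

seq2 and seq3

seq1–seq2: 7/31 differ, p = 0.226, d = 0.269.
seq1–seq3: 6/31 differ, p = 0.194, d = 0.224.
seq2–seq3: 4/31 differ, p = 0.129, d = 0.142.
The smallest distance is between seq2 and seq3.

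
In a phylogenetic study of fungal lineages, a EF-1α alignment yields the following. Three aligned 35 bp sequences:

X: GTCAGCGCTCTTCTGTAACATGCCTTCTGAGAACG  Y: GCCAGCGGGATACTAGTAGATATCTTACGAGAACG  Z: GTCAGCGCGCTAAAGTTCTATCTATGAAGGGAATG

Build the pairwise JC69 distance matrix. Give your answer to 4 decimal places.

X–Y: 13/35 sites differ → p ≈ 0.371429, d = −0.75 ln(1 − 0.495239) = 0.512753 ≈ 0.5128.
X–Z: 15/35 sites differ → p ≈ 0.428571, d = −0.75 ln(1 − 0.571428) = 0.635472 ≈ 0.6355.
Y–Z: 15/35 sites differ → p ≈ 0.428571, d = −0.75 ln(1 − 0.571428) = 0.635472 ≈ 0.6355.

d(X,Y) = 0.5128, d(X,Z) = 0.6355, d(Y,Z) = 0.6355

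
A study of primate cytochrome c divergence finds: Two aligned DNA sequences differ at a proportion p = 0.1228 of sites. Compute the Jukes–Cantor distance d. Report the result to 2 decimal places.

0.13

d = −(3/4) ln(1 − 4p/3) = −0.75 ln(1 − 0.163733) = −0.75 ln(0.836267)
  = −0.75 × (-0.178807) = 0.134105 substitutions/site.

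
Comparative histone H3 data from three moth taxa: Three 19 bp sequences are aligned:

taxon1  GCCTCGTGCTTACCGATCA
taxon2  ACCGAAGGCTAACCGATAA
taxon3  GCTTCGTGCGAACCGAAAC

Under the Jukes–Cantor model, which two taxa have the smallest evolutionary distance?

taxon1–taxon2: 7/19 differ, p = 0.368, d = 0.507.
taxon1–taxon3: 6/19 differ, p = 0.316, d = 0.410.
taxon2–taxon3: 9/19 differ, p = 0.474, d = 0.749.
The smallest distance is between taxon1 and taxon3.

taxon1 and taxon3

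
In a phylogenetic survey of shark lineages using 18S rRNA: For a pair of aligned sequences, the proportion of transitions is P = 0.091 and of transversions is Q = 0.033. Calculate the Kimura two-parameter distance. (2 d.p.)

Under the Kimura two-parameter model, d = −½ ln(1 − 2P − Q) − ¼ ln(1 − 2Q).
1 − 2P − Q = 0.785, giving −½ ln(0.785) = 0.121036.
1 − 2Q = 0.934, giving −¼ ln(0.934) = 0.017070.
d = 0.121036 + 0.017070 = 0.138106.

0.14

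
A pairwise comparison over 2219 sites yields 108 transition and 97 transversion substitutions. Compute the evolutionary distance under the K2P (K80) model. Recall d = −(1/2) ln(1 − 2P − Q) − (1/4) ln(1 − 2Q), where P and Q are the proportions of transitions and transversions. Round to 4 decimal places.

0.0989

P = 108/2219 ≈ 0.048671 and Q = 97/2219 ≈ 0.043713.
Under the Kimura two-parameter model, d = −½ ln(1 − 2P − Q) − ¼ ln(1 − 2Q).
1 − 2P − Q = 0.858945, giving −½ ln(0.858945) = 0.076025.
1 − 2Q = 0.912574, giving −¼ ln(0.912574) = 0.022872.
d = 0.076025 + 0.022872 = 0.098897.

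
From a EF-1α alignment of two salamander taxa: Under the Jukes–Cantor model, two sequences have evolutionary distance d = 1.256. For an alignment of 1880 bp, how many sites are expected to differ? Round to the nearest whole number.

Invert JC69: p = (3/4)(1 − e^(−4d/3)) = 0.75 × (1 − e^(-1.674667)) = 0.75 × (1 − 0.187371) = 0.609472.
Expected differing sites = pL ≈ 0.609472 × 1880 = 1145.80736 ≈ 1146.

1146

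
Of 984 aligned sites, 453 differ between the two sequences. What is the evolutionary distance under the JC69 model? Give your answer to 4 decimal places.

p = 453/984 ≈ 0.460366.
d = −(3/4) ln(1 − 4p/3) = −0.75 ln(1 − 0.613821) = −0.75 ln(0.386179)
  = −0.75 × (-0.951454) = 0.713591 substitutions/site.

0.7136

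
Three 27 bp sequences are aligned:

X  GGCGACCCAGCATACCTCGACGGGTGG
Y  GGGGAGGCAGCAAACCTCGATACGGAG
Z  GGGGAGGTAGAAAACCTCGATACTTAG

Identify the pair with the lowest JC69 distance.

X–Y: 9/27 differ, p = 0.333, d = 0.441.
X–Z: 11/27 differ, p = 0.407, d = 0.588.
Y–Z: 4/27 differ, p = 0.148, d = 0.165.
The smallest distance is between Y and Z.

Y and Z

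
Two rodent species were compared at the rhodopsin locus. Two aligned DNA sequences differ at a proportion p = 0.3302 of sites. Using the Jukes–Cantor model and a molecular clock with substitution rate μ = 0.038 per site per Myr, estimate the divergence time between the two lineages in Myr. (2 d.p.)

d = −(3/4) ln(1 − 4p/3) = −0.75 ln(1 − 0.440267) = −0.75 ln(0.559733)
  = −0.75 × (-0.580295) = 0.435221 substitutions/site.
Under a molecular clock d = 2μt, so t = d/(2μ) = 0.435221 / (2 × 0.038) = 5.73 Myr.

5.73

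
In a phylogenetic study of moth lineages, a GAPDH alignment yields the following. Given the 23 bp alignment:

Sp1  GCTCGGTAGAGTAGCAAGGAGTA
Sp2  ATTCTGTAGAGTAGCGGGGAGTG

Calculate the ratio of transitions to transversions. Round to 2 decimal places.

Transitions are A↔G and C↔T; transversions are all other mismatches.
Transitions: 5. Transversions: 1.
R = 5/1 = 5.00.

5.00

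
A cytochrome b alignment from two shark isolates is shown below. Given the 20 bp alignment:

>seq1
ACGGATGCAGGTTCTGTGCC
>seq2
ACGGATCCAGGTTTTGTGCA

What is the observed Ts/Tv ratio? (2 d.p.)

Transitions are A↔G and C↔T; transversions are all other mismatches.
Transitions: 1. Transversions: 2.
R = 1/2 = 0.50.

0.50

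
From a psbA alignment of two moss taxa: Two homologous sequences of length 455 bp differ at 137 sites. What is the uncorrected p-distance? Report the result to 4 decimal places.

p = 137/455 = 0.301098… ≈ 0.3011 (to 4 d.p.).

0.3011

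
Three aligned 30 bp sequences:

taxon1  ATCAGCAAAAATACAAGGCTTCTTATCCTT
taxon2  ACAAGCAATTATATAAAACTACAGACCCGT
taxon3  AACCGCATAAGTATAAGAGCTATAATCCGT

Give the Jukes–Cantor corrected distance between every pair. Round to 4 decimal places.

taxon1–taxon2: 12/30 sites differ → p = 0.4, d = −0.75 ln(1 − 0.533333) = 0.571605 ≈ 0.5716.
taxon1–taxon3: 11/30 sites differ → p ≈ 0.366667, d = −0.75 ln(1 − 0.488889) = 0.503376 ≈ 0.5034.
taxon2–taxon3: 15/30 sites differ → p = 0.5, d = −0.75 ln(1 − 0.666667) = 0.823960 ≈ 0.8240.

d(taxon1,taxon2) = 0.5716, d(taxon1,taxon3) = 0.5034, d(taxon2,taxon3) = 0.8240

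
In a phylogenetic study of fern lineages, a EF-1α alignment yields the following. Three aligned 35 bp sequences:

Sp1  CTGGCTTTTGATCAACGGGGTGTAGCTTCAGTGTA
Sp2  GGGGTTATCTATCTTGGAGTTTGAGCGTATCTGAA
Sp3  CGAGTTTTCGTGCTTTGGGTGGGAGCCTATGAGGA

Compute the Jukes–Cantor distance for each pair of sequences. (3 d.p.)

Sp1–Sp2: 18/35 sites differ → p ≈ 0.514286, d = −0.75 ln(1 − 0.685715) = 0.868091 ≈ 0.868.
Sp1–Sp3: 17/35 sites differ → p ≈ 0.485714, d = −0.75 ln(1 − 0.647619) = 0.782282 ≈ 0.782.
Sp2–Sp3: 14/35 sites differ → p = 0.4, d = −0.75 ln(1 − 0.533333) = 0.571605 ≈ 0.572.

d(Sp1,Sp2) = 0.868, d(Sp1,Sp3) = 0.782, d(Sp2,Sp3) = 0.572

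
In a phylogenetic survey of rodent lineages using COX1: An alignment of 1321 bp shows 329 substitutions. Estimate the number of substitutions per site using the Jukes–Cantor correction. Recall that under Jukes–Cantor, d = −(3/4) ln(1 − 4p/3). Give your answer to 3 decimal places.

p = 329/1321 ≈ 0.249054.
d = −(3/4) ln(1 − 4p/3) = −0.75 ln(1 − 0.332072) = −0.75 ln(0.667928)
  = −0.75 × (-0.403575) = 0.302681 substitutions/site.

0.303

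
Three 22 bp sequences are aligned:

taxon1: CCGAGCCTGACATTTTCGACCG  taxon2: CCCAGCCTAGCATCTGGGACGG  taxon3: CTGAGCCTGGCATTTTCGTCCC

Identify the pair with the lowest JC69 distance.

taxon1–taxon2: 7/22 differ, p = 0.318, d = 0.414.
taxon1–taxon3: 4/22 differ, p = 0.182, d = 0.208.
taxon2–taxon3: 9/22 differ, p = 0.409, d = 0.591.
The smallest distance is between taxon1 and taxon3.

taxon1 and taxon3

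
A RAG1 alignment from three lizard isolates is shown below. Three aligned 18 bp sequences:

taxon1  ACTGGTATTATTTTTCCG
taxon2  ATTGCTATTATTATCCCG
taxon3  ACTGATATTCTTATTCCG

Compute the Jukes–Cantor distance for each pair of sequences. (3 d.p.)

d(taxon1,taxon2) = 0.264, d(taxon1,taxon3) = 0.188, d(taxon2,taxon3) = 0.264

taxon1–taxon2: 4/18 sites differ → p ≈ 0.222222, d = −0.75 ln(1 − 0.296296) = 0.263548 ≈ 0.264.
taxon1–taxon3: 3/18 sites differ → p ≈ 0.166667, d = −0.75 ln(1 − 0.222223) = 0.188487 ≈ 0.188.
taxon2–taxon3: 4/18 sites differ → p ≈ 0.222222, d = −0.75 ln(1 − 0.296296) = 0.263548 ≈ 0.264.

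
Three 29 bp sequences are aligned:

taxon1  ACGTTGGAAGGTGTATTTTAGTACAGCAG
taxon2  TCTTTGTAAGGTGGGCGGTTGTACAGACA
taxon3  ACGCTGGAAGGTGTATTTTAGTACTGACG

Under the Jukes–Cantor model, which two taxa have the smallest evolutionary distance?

taxon1–taxon2: 12/29 differ, p = 0.414, d = 0.602.
taxon1–taxon3: 4/29 differ, p = 0.138, d = 0.152.
taxon2–taxon3: 12/29 differ, p = 0.414, d = 0.602.
The smallest distance is between taxon1 and taxon3.

taxon1 and taxon3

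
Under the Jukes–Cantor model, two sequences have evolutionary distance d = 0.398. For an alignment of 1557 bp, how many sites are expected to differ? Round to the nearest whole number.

481

Invert JC69: p = (3/4)(1 − e^(−4d/3)) = 0.75 × (1 − e^(-0.530667)) = 0.75 × (1 − 0.588213) = 0.308840.
Expected differing sites = pL ≈ 0.308840 × 1557 = 480.86388 ≈ 481.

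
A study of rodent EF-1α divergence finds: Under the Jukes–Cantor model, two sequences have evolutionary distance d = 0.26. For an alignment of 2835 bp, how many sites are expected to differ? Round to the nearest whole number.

Invert JC69: p = (3/4)(1 − e^(−4d/3)) = 0.75 × (1 − e^(-0.346667)) = 0.75 × (1 − 0.707041) = 0.219719.
Expected differing sites = pL ≈ 0.219719 × 2835 = 622.903365 ≈ 623.

623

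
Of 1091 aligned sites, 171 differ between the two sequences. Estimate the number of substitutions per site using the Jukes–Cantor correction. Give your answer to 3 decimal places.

p = 171/1091 ≈ 0.156737.
d = −(3/4) ln(1 − 4p/3) = −0.75 ln(1 − 0.208983) = −0.75 ln(0.791017)
  = −0.75 × (-0.234436) = 0.175827 substitutions/site.

0.176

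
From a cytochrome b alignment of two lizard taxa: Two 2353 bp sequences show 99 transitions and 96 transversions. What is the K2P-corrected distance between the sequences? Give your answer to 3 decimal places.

0.088

P = 99/2353 ≈ 0.042074 and Q = 96/2353 ≈ 0.040799.
Under the Kimura two-parameter model, d = −½ ln(1 − 2P − Q) − ¼ ln(1 − 2Q).
1 − 2P − Q = 0.875053, giving −½ ln(0.875053) = 0.066735.
1 − 2Q = 0.918402, giving −¼ ln(0.918402) = 0.021280.
d = 0.066735 + 0.021280 = 0.088015.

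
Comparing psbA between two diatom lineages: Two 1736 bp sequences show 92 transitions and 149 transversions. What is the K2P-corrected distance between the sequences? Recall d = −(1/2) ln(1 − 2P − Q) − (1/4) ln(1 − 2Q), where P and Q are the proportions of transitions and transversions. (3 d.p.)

P = 92/1736 ≈ 0.052995 and Q = 149/1736 ≈ 0.085829.
Under the Kimura two-parameter model, d = −½ ln(1 − 2P − Q) − ¼ ln(1 − 2Q).
1 − 2P − Q = 0.808181, giving −½ ln(0.808181) = 0.106485.
1 − 2Q = 0.828342, giving −¼ ln(0.828342) = 0.047082.
d = 0.106485 + 0.047082 = 0.153567.

0.154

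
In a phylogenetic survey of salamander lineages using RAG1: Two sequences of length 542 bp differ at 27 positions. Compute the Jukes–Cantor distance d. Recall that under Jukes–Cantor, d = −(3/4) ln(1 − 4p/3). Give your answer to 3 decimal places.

0.052

p = 27/542 ≈ 0.049815.
d = −(3/4) ln(1 − 4p/3) = −0.75 ln(1 − 0.06642) = −0.75 ln(0.93358)
  = −0.75 × (-0.068729) = 0.051547 substitutions/site.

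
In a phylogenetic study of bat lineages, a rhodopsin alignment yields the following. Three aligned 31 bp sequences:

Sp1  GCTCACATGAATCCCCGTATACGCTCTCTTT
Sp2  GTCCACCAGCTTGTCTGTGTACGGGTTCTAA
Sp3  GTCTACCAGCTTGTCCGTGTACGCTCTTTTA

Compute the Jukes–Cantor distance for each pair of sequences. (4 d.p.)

Sp1–Sp2: 15/31 sites differ → p ≈ 0.483871, d = −0.75 ln(1 − 0.645161) = 0.777068 ≈ 0.7771.
Sp1–Sp3: 12/31 sites differ → p ≈ 0.387097, d = −0.75 ln(1 − 0.516129) = 0.544453 ≈ 0.5445.
Sp2–Sp3: 7/31 sites differ → p ≈ 0.225806, d = −0.75 ln(1 − 0.301075) = 0.268659 ≈ 0.2687.

d(Sp1,Sp2) = 0.7771, d(Sp1,Sp3) = 0.5445, d(Sp2,Sp3) = 0.2687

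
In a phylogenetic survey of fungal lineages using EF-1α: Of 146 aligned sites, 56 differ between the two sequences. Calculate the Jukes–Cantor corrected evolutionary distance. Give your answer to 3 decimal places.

p = 56/146 ≈ 0.383562.
d = −(3/4) ln(1 − 4p/3) = −0.75 ln(1 − 0.511416) = −0.75 ln(0.488584)
  = −0.75 × (-0.716244) = 0.537183 substitutions/site.

0.537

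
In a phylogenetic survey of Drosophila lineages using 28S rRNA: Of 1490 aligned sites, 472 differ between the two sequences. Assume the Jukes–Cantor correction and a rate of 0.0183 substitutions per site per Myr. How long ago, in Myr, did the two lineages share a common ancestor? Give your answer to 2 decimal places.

11.25

p = 472/1490 ≈ 0.316779.
d = −(3/4) ln(1 − 4p/3) = −0.75 ln(1 − 0.422372) = −0.75 ln(0.577628)
  = −0.75 × (-0.548825) = 0.411619 substitutions/site.
Under a molecular clock d = 2μt, so t = d/(2μ) = 0.411619 / (2 × 0.0183) = 11.25 Myr.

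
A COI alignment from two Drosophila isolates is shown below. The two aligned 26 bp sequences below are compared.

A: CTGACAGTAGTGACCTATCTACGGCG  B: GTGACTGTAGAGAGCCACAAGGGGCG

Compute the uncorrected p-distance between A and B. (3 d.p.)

The sequences differ at 10 of 26 positions (sites 1, 6, 11, 14, 16, 18, 19, 20, 21, 22).
p = 10/26 = 0.384615… ≈ 0.385 (to 3 d.p.).

0.385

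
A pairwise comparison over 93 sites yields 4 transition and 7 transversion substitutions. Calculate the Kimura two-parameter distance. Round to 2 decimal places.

0.13

P = 4/93 ≈ 0.043011 and Q = 7/93 ≈ 0.075269.
Under the Kimura two-parameter model, d = −½ ln(1 − 2P − Q) − ¼ ln(1 − 2Q).
1 − 2P − Q = 0.838709, giving −½ ln(0.838709) = 0.087946.
1 − 2Q = 0.849462, giving −¼ ln(0.849462) = 0.040788.
d = 0.087946 + 0.040788 = 0.128734.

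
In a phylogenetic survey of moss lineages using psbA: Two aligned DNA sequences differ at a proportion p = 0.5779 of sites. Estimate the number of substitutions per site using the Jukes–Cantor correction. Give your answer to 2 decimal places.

1.10

d = −(3/4) ln(1 − 4p/3) = −0.75 ln(1 − 0.770533) = −0.75 ln(0.229467)
  = −0.75 × (-1.471996) = 1.103997 substitutions/site.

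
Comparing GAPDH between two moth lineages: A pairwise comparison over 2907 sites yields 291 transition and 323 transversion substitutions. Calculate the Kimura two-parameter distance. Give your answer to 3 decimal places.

0.249

P = 291/2907 ≈ 0.100103 and Q = 323/2907 ≈ 0.111111.
Under the Kimura two-parameter model, d = −½ ln(1 − 2P − Q) − ¼ ln(1 − 2Q).
1 − 2P − Q = 0.688683, giving −½ ln(0.688683) = 0.186487.
1 − 2Q = 0.777778, giving −¼ ln(0.777778) = 0.062829.
d = 0.186487 + 0.062829 = 0.249316.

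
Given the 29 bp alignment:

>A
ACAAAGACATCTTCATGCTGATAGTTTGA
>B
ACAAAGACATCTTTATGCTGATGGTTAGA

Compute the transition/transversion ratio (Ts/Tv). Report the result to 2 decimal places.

2.00

Transitions are A↔G and C↔T; transversions are all other mismatches.
Transitions: 2. Transversions: 1.
R = 2/1 = 2.00.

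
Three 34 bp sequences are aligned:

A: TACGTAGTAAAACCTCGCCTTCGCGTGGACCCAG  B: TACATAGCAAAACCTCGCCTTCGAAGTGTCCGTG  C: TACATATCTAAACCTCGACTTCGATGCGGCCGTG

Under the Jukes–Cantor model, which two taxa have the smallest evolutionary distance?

B and C

A–B: 9/34 differ, p = 0.265, d = 0.326.
A–C: 12/34 differ, p = 0.353, d = 0.477.
B–C: 6/34 differ, p = 0.176, d = 0.201.
The smallest distance is between B and C.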